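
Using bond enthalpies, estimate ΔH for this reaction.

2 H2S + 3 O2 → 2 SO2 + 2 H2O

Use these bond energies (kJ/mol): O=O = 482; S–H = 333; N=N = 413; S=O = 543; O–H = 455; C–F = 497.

Bonds broken (reactants):
  O=O: 3 × 482 = 1446
  S–H: 4 × 333 = 1332
  Σ(broken) = 2778 kJ
Bonds formed (products):
  O–H: 4 × 455 = 1820
  S=O: 4 × 543 = 2172
  Σ(formed) = 3992 kJ
ΔH = Σ(broken) − Σ(formed) = 2778 − 3992 = −1214 kJ

ΔH ≈ −1214 kJ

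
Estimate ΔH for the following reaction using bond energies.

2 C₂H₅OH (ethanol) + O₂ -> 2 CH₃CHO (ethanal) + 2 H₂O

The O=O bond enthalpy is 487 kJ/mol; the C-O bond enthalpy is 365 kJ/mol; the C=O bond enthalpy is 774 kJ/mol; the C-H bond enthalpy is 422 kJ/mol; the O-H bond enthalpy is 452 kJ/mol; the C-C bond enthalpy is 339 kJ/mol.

ΔH ≈ −391 kJ

Bonds broken (reactants):
  C-C: 2 × 339 = 678
  C-H: 10 × 422 = 4220
  C-O: 2 × 365 = 730
  O-H: 2 × 452 = 904
  O=O: 1 × 487 = 487
  Σ(broken) = 7019 kJ
Bonds formed (products):
  C-C: 2 × 339 = 678
  C-H: 8 × 422 = 3376
  C=O: 2 × 774 = 1548
  O-H: 4 × 452 = 1808
  Σ(formed) = 7410 kJ
ΔH = Σ(broken) − Σ(formed) = 7019 − 7410 = −391 kJ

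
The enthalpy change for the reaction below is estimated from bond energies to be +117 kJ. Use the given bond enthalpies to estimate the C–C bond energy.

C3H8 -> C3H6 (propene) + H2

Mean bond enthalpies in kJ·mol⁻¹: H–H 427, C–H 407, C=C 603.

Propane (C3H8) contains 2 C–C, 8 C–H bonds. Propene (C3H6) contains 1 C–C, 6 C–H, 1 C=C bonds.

D(C–C) ≈ 333 kJ/mol

Let D be the C–C bond energy.
Σ(broken) = 2×D + 8×407 = 3256 + 2D
Σ(formed) = 1×D + 6×407 + 1×603 + 1×427 = 3472 + D
ΔH = Σ(broken) − Σ(formed) = (3256 + 2D) − (3472 + D) = −216 + D
Setting this equal to +117 kJ gives D = 333 kJ/mol.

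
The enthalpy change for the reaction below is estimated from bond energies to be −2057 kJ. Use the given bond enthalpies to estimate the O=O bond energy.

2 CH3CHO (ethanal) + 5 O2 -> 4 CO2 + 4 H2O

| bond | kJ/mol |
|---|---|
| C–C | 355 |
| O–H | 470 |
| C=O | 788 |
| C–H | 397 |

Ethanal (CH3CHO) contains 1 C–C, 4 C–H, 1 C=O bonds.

D(O=O) ≈ 509 kJ/mol

Let D be the O=O bond energy.
Σ(broken) = 2×355 + 8×397 + 2×788 + 5×D = 5462 + 5D
Σ(formed) = 8×788 + 8×470 = 10064
ΔH = Σ(broken) − Σ(formed) = (5462 + 5D) − (10064) = −4602 + 5D
Setting this equal to −2057 kJ gives 5D = 2545, so D = 509 kJ/mol.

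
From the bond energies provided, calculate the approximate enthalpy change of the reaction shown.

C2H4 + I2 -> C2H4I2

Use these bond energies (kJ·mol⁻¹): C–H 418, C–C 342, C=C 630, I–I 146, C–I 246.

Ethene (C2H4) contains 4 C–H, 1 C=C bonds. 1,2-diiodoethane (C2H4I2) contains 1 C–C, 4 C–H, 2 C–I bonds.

Bonds broken (reactants):
  C–H: 4 × 418 = 1672
  C=C: 1 × 630 = 630
  I–I: 1 × 146 = 146
  Σ(broken) = 2448 kJ
Bonds formed (products):
  C–C: 1 × 342 = 342
  C–H: 4 × 418 = 1672
  C–I: 2 × 246 = 492
  Σ(formed) = 2506 kJ
ΔH = Σ(broken) − Σ(formed) = 2448 − 2506 = −58 kJ

ΔH ≈ −58 kJ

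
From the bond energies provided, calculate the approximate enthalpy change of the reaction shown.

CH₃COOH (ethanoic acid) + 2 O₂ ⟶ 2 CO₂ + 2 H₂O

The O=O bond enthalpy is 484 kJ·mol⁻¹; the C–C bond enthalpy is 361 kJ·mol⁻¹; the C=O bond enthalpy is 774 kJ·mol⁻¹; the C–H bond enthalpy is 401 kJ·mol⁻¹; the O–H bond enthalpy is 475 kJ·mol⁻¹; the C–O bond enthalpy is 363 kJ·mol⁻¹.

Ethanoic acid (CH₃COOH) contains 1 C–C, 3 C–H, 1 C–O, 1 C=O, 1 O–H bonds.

Bonds broken (reactants):
  C–C: 1 × 361 = 361
  C–H: 3 × 401 = 1203
  C–O: 1 × 363 = 363
  C=O: 1 × 774 = 774
  O–H: 1 × 475 = 475
  O=O: 2 × 484 = 968
  Σ(broken) = 4144 kJ
Bonds formed (products):
  C=O: 4 × 774 = 3096
  O–H: 4 × 475 = 1900
  Σ(formed) = 4996 kJ
ΔH = Σ(broken) − Σ(formed) = 4144 − 4996 = −852 kJ

ΔH ≈ −852 kJ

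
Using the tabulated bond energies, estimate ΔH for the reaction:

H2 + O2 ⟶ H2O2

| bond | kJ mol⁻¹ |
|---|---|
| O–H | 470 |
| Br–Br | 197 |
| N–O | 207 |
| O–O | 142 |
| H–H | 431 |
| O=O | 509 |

ΔH ≈ −142 kJ

Bonds broken (reactants):
  H–H: 1 × 431 = 431
  O=O: 1 × 509 = 509
  Σ(broken) = 940 kJ
Bonds formed (products):
  O–H: 2 × 470 = 940
  O–O: 1 × 142 = 142
  Σ(formed) = 1082 kJ
ΔH = Σ(broken) − Σ(formed) = 940 − 1082 = −142 kJ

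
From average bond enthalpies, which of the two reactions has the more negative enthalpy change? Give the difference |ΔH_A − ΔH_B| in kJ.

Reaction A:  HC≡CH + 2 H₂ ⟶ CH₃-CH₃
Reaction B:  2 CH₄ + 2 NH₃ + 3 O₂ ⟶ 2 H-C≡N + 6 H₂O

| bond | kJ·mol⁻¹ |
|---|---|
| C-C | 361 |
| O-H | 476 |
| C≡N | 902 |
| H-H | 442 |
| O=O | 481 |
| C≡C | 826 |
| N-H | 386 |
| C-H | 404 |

Reaction B, by 1066 kJ

Reaction A:
  Bonds broken (reactants):
    C≡C: 1 × 826 = 826
    C-H: 2 × 404 = 808
    H-H: 2 × 442 = 884
    Σ(broken) = 2518 kJ
  Bonds formed (products):
    C-C: 1 × 361 = 361
    C-H: 6 × 404 = 2424
    Σ(formed) = 2785 kJ
  ΔH_A = 2518 − 2785 = −267 kJ
Reaction B:
  Bonds broken (reactants):
    C-H: 8 × 404 = 3232
    N-H: 6 × 386 = 2316
    O=O: 3 × 481 = 1443
    Σ(broken) = 6991 kJ
  Bonds formed (products):
    C≡N: 2 × 902 = 1804
    C-H: 2 × 404 = 808
    O-H: 12 × 476 = 5712
    Σ(formed) = 8324 kJ
  ΔH_B = 6991 − 8324 = −1333 kJ
ΔH_A − ΔH_B = +1066 kJ, so reaction B has the more negative ΔH; |ΔH_A − ΔH_B| = 1066 kJ.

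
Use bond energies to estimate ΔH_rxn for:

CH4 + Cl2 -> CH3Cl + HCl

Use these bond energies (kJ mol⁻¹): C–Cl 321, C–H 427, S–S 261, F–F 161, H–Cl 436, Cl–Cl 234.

Bonds broken (reactants):
  C–H: 4 × 427 = 1708
  Cl–Cl: 1 × 234 = 234
  Σ(broken) = 1942 kJ
Bonds formed (products):
  C–Cl: 1 × 321 = 321
  C–H: 3 × 427 = 1281
  H–Cl: 1 × 436 = 436
  Σ(formed) = 2038 kJ
ΔH = Σ(broken) − Σ(formed) = 1942 − 2038 = −96 kJ

ΔH ≈ −96 kJ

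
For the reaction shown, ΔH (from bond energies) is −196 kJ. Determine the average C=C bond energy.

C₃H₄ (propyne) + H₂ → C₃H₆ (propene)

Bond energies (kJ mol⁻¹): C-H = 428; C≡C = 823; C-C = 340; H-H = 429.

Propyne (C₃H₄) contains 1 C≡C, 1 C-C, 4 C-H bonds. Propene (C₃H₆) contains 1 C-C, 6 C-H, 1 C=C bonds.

D(C=C) ≈ 592 kJ/mol

Let D be the C=C bond energy.
Σ(broken) = 1×823 + 1×340 + 4×428 + 1×429 = 3304
Σ(formed) = 1×340 + 6×428 + 1×D = 2908 + D
ΔH = Σ(broken) − Σ(formed) = (3304) − (2908 + D) = +396 − D
Setting this equal to −196 kJ gives D = 592 kJ/mol.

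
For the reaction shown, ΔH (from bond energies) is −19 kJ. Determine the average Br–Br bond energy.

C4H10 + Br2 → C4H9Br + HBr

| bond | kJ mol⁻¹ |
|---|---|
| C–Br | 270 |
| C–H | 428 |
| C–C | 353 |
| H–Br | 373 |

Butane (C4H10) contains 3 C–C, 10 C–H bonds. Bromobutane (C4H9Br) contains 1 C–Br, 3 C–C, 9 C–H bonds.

D(Br–Br) ≈ 196 kJ/mol

Let D be the Br–Br bond energy.
Σ(broken) = 1×D + 3×353 + 10×428 = 5339 + D
Σ(formed) = 1×270 + 3×353 + 9×428 + 1×373 = 5554
ΔH = Σ(broken) − Σ(formed) = (5339 + D) − (5554) = −215 + D
Setting this equal to −19 kJ gives D = 196 kJ/mol.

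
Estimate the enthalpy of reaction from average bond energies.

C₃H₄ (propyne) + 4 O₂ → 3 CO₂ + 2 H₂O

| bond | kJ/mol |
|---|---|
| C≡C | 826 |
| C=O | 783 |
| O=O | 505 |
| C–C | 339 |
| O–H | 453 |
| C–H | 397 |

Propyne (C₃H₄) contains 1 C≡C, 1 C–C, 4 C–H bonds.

Bonds broken (reactants):
  C≡C: 1 × 826 = 826
  C–C: 1 × 339 = 339
  C–H: 4 × 397 = 1588
  O=O: 4 × 505 = 2020
  Σ(broken) = 4773 kJ
Bonds formed (products):
  C=O: 6 × 783 = 4698
  O–H: 4 × 453 = 1812
  Σ(formed) = 6510 kJ
ΔH = Σ(broken) − Σ(formed) = 4773 − 6510 = −1737 kJ

ΔH ≈ −1737 kJ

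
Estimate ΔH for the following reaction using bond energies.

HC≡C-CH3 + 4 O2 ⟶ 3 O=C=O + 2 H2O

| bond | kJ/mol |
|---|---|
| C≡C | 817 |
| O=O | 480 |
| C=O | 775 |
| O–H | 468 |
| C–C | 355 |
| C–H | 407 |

Bonds broken (reactants):
  C≡C: 1 × 817 = 817
  C–C: 1 × 355 = 355
  C–H: 4 × 407 = 1628
  O=O: 4 × 480 = 1920
  Σ(broken) = 4720 kJ
Bonds formed (products):
  C=O: 6 × 775 = 4650
  O–H: 4 × 468 = 1872
  Σ(formed) = 6522 kJ
ΔH = Σ(broken) − Σ(formed) = 4720 − 6522 = −1802 kJ

ΔH ≈ −1802 kJ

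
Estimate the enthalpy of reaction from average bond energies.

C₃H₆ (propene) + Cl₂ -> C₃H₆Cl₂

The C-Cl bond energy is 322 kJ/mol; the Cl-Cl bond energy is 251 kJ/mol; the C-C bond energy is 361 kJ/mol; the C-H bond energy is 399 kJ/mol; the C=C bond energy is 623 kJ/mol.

Bonds broken (reactants):
  C-C: 1 × 361 = 361
  C-H: 6 × 399 = 2394
  C=C: 1 × 623 = 623
  Cl-Cl: 1 × 251 = 251
  Σ(broken) = 3629 kJ
Bonds formed (products):
  C-C: 2 × 361 = 722
  C-Cl: 2 × 322 = 644
  C-H: 6 × 399 = 2394
  Σ(formed) = 3760 kJ
ΔH = Σ(broken) − Σ(formed) = 3629 − 3760 = −131 kJ

ΔH ≈ −131 kJ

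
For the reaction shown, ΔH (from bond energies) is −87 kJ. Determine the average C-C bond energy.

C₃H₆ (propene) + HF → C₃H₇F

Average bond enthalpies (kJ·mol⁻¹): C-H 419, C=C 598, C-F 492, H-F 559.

D(C-C) ≈ 333 kJ/mol

Let D be the C-C bond energy.
Σ(broken) = 1×D + 6×419 + 1×598 + 1×559 = 3671 + D
Σ(formed) = 2×D + 1×492 + 7×419 = 3425 + 2D
ΔH = Σ(broken) − Σ(formed) = (3671 + D) − (3425 + 2D) = +246 − D
Setting this equal to −87 kJ gives D = 333 kJ/mol.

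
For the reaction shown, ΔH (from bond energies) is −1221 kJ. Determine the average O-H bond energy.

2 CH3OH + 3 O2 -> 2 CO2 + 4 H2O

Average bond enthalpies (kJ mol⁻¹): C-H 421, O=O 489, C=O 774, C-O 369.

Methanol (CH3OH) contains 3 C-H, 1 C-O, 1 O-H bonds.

Let D be the O-H bond energy.
Σ(broken) = 6×421 + 2×369 + 2×D + 3×489 = 4731 + 2D
Σ(formed) = 4×774 + 8×D = 3096 + 8D
ΔH = Σ(broken) − Σ(formed) = (4731 + 2D) − (3096 + 8D) = +1635 − 6D
Setting this equal to −1221 kJ gives 6D = 2856, so D = 476 kJ/mol.

D(O-H) ≈ 476 kJ/mol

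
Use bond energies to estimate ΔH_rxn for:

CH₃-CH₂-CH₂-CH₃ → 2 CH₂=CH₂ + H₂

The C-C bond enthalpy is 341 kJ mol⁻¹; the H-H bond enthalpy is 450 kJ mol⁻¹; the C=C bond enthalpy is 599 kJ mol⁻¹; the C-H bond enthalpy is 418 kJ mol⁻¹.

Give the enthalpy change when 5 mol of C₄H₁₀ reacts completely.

ΔH = +1055 kJ

Bonds broken (reactants):
  C-C: 3 × 341 = 1023
  C-H: 10 × 418 = 4180
  Σ(broken) = 5203 kJ
Bonds formed (products):
  C-H: 8 × 418 = 3344
  C=C: 2 × 599 = 1198
  H-H: 1 × 450 = 450
  Σ(formed) = 4992 kJ
ΔH = Σ(broken) − Σ(formed) = 5203 − 4992 = +211 kJ
For 5× the reaction as written: 5 × (+211) = +1055 kJ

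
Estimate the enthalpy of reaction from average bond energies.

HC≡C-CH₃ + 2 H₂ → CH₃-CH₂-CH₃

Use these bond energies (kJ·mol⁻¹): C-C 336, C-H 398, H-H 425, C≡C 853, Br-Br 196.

Bonds broken (reactants):
  C≡C: 1 × 853 = 853
  C-C: 1 × 336 = 336
  C-H: 4 × 398 = 1592
  H-H: 2 × 425 = 850
  Σ(broken) = 3631 kJ
Bonds formed (products):
  C-C: 2 × 336 = 672
  C-H: 8 × 398 = 3184
  Σ(formed) = 3856 kJ
ΔH = Σ(broken) − Σ(formed) = 3631 − 3856 = −225 kJ

ΔH ≈ −225 kJ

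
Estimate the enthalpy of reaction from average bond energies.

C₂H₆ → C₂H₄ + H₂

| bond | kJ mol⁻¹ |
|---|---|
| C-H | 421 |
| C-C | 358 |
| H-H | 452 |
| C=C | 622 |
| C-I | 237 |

Bonds broken (reactants):
  C-C: 1 × 358 = 358
  C-H: 6 × 421 = 2526
  Σ(broken) = 2884 kJ
Bonds formed (products):
  C-H: 4 × 421 = 1684
  C=C: 1 × 622 = 622
  H-H: 1 × 452 = 452
  Σ(formed) = 2758 kJ
ΔH = Σ(broken) − Σ(formed) = 2884 − 2758 = +126 kJ

ΔH ≈ +126 kJ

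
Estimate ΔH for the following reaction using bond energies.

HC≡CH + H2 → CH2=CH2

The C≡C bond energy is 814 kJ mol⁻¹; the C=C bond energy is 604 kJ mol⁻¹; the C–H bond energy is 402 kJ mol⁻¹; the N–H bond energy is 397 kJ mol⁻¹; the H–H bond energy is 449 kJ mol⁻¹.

Bonds broken (reactants):
  C≡C: 1 × 814 = 814
  C–H: 2 × 402 = 804
  H–H: 1 × 449 = 449
  Σ(broken) = 2067 kJ
Bonds formed (products):
  C–H: 4 × 402 = 1608
  C=C: 1 × 604 = 604
  Σ(formed) = 2212 kJ
ΔH = Σ(broken) − Σ(formed) = 2067 − 2212 = −145 kJ

ΔH ≈ −145 kJ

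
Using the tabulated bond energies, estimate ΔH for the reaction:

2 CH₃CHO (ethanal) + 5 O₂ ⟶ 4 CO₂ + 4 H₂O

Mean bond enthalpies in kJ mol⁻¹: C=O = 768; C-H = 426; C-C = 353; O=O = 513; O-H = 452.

ΔH ≈ −1545 kJ

Bonds broken (reactants):
  C-C: 2 × 353 = 706
  C-H: 8 × 426 = 3408
  C=O: 2 × 768 = 1536
  O=O: 5 × 513 = 2565
  Σ(broken) = 8215 kJ
Bonds formed (products):
  C=O: 8 × 768 = 6144
  O-H: 8 × 452 = 3616
  Σ(formed) = 9760 kJ
ΔH = Σ(broken) − Σ(formed) = 8215 − 9760 = −1545 kJ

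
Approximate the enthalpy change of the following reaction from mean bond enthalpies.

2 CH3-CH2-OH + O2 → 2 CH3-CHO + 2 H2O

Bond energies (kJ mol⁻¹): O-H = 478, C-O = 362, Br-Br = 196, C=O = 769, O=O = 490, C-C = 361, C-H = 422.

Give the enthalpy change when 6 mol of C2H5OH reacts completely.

Bonds broken (reactants):
  C-C: 2 × 361 = 722
  C-H: 10 × 422 = 4220
  C-O: 2 × 362 = 724
  O-H: 2 × 478 = 956
  O=O: 1 × 490 = 490
  Σ(broken) = 7112 kJ
Bonds formed (products):
  C-C: 2 × 361 = 722
  C-H: 8 × 422 = 3376
  C=O: 2 × 769 = 1538
  O-H: 4 × 478 = 1912
  Σ(formed) = 7548 kJ
ΔH = Σ(broken) − Σ(formed) = 7112 − 7548 = −436 kJ
For 3× the reaction as written: 3 × (−436) = −1308 kJ

ΔH = −1308 kJ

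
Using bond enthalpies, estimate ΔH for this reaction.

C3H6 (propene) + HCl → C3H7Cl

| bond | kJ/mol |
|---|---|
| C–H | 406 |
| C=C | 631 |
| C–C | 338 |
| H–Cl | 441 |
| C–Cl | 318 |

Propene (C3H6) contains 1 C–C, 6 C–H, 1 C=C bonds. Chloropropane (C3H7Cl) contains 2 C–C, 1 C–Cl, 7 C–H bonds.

ΔH ≈ +10 kJ

Bonds broken (reactants):
  C–C: 1 × 338 = 338
  C–H: 6 × 406 = 2436
  C=C: 1 × 631 = 631
  H–Cl: 1 × 441 = 441
  Σ(broken) = 3846 kJ
Bonds formed (products):
  C–C: 2 × 338 = 676
  C–Cl: 1 × 318 = 318
  C–H: 7 × 406 = 2842
  Σ(formed) = 3836 kJ
ΔH = Σ(broken) − Σ(formed) = 3846 − 3836 = +10 kJ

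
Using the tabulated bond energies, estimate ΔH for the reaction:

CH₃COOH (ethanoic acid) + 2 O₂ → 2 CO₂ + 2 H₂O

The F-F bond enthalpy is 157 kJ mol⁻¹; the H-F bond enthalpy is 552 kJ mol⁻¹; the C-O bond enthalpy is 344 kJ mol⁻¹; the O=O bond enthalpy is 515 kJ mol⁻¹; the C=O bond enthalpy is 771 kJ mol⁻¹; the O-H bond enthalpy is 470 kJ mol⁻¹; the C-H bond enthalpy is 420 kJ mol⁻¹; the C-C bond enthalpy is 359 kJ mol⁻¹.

ΔH ≈ −730 kJ

Bonds broken (reactants):
  C-C: 1 × 359 = 359
  C-H: 3 × 420 = 1260
  C-O: 1 × 344 = 344
  C=O: 1 × 771 = 771
  O-H: 1 × 470 = 470
  O=O: 2 × 515 = 1030
  Σ(broken) = 4234 kJ
Bonds formed (products):
  C=O: 4 × 771 = 3084
  O-H: 4 × 470 = 1880
  Σ(formed) = 4964 kJ
ΔH = Σ(broken) − Σ(formed) = 4234 − 4964 = −730 kJ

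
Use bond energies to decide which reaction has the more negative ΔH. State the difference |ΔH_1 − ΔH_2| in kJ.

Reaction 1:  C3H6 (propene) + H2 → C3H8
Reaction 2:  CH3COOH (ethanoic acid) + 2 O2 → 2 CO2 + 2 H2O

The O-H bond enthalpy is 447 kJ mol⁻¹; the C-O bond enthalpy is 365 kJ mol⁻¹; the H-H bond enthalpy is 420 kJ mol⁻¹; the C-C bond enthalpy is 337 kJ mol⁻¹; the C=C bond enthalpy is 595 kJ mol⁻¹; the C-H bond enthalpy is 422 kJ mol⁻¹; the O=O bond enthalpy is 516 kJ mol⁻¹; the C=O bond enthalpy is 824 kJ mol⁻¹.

Reaction 1:
  Bonds broken (reactants):
    C-C: 1 × 337 = 337
    C-H: 6 × 422 = 2532
    C=C: 1 × 595 = 595
    H-H: 1 × 420 = 420
    Σ(broken) = 3884 kJ
  Bonds formed (products):
    C-C: 2 × 337 = 674
    C-H: 8 × 422 = 3376
    Σ(formed) = 4050 kJ
  ΔH_1 = 3884 − 4050 = −166 kJ
Reaction 2:
  Bonds broken (reactants):
    C-C: 1 × 337 = 337
    C-H: 3 × 422 = 1266
    C-O: 1 × 365 = 365
    C=O: 1 × 824 = 824
    O-H: 1 × 447 = 447
    O=O: 2 × 516 = 1032
    Σ(broken) = 4271 kJ
  Bonds formed (products):
    C=O: 4 × 824 = 3296
    O-H: 4 × 447 = 1788
    Σ(formed) = 5084 kJ
  ΔH_2 = 4271 − 5084 = −813 kJ
ΔH_1 − ΔH_2 = +647 kJ, so reaction 2 has the more negative ΔH; |ΔH_1 − ΔH_2| = 647 kJ.

Reaction 2, by 647 kJ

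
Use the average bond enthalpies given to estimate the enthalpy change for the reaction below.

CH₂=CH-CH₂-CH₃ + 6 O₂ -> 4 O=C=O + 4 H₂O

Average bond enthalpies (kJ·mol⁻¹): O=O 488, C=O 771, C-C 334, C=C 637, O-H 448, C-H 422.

ΔH ≈ −2143 kJ

Bonds broken (reactants):
  C-C: 2 × 334 = 668
  C-H: 8 × 422 = 3376
  C=C: 1 × 637 = 637
  O=O: 6 × 488 = 2928
  Σ(broken) = 7609 kJ
Bonds formed (products):
  C=O: 8 × 771 = 6168
  O-H: 8 × 448 = 3584
  Σ(formed) = 9752 kJ
ΔH = Σ(broken) − Σ(formed) = 7609 − 9752 = −2143 kJ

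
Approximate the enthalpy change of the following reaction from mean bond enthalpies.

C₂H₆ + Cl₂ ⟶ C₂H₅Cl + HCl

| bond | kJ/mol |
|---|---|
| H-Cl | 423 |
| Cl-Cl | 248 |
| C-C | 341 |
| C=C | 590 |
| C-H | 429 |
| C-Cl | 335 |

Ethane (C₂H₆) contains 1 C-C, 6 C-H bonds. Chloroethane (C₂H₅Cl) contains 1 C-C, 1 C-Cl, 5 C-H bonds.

Bonds broken (reactants):
  C-C: 1 × 341 = 341
  C-H: 6 × 429 = 2574
  Cl-Cl: 1 × 248 = 248
  Σ(broken) = 3163 kJ
Bonds formed (products):
  C-C: 1 × 341 = 341
  C-Cl: 1 × 335 = 335
  C-H: 5 × 429 = 2145
  H-Cl: 1 × 423 = 423
  Σ(formed) = 3244 kJ
ΔH = Σ(broken) − Σ(formed) = 3163 − 3244 = −81 kJ

ΔH ≈ −81 kJ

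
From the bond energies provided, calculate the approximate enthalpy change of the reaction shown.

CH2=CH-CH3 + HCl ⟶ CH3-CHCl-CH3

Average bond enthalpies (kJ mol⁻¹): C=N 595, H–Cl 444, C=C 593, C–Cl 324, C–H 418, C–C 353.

Bonds broken (reactants):
  C–C: 1 × 353 = 353
  C–H: 6 × 418 = 2508
  C=C: 1 × 593 = 593
  H–Cl: 1 × 444 = 444
  Σ(broken) = 3898 kJ
Bonds formed (products):
  C–C: 2 × 353 = 706
  C–Cl: 1 × 324 = 324
  C–H: 7 × 418 = 2926
  Σ(formed) = 3956 kJ
ΔH = Σ(broken) − Σ(formed) = 3898 − 3956 = −58 kJ

ΔH ≈ −58 kJ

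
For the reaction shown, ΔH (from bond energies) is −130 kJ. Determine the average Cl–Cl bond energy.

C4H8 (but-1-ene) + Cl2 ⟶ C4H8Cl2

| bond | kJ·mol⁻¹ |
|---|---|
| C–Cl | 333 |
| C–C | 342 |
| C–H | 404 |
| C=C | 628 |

Let D be the Cl–Cl bond energy.
Σ(broken) = 2×342 + 8×404 + 1×628 + 1×D = 4544 + D
Σ(formed) = 3×342 + 2×333 + 8×404 = 4924
ΔH = Σ(broken) − Σ(formed) = (4544 + D) − (4924) = −380 + D
Setting this equal to −130 kJ gives D = 250 kJ/mol.

D(Cl–Cl) ≈ 250 kJ/mol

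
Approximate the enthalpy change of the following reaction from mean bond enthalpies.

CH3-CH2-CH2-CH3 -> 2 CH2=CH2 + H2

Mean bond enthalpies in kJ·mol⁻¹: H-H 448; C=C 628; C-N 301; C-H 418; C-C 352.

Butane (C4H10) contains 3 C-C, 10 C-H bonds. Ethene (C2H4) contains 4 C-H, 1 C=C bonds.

ΔH ≈ +188 kJ

Bonds broken (reactants):
  C-C: 3 × 352 = 1056
  C-H: 10 × 418 = 4180
  Σ(broken) = 5236 kJ
Bonds formed (products):
  C-H: 8 × 418 = 3344
  C=C: 2 × 628 = 1256
  H-H: 1 × 448 = 448
  Σ(formed) = 5048 kJ
ΔH = Σ(broken) − Σ(formed) = 5236 − 5048 = +188 kJ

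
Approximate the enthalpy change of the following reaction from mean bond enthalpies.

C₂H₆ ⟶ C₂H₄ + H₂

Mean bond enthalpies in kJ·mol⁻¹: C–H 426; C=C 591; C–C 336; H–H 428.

ΔH ≈ +169 kJ

Bonds broken (reactants):
  C–C: 1 × 336 = 336
  C–H: 6 × 426 = 2556
  Σ(broken) = 2892 kJ
Bonds formed (products):
  C–H: 4 × 426 = 1704
  C=C: 1 × 591 = 591
  H–H: 1 × 428 = 428
  Σ(formed) = 2723 kJ
ΔH = Σ(broken) − Σ(formed) = 2892 − 2723 = +169 kJ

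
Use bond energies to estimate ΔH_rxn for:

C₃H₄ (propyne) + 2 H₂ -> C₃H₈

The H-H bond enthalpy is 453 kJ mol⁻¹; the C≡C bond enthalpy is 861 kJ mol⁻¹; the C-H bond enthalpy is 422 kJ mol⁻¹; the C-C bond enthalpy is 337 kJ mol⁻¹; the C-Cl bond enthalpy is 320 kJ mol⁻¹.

ΔH ≈ −258 kJ

Bonds broken (reactants):
  C≡C: 1 × 861 = 861
  C-C: 1 × 337 = 337
  C-H: 4 × 422 = 1688
  H-H: 2 × 453 = 906
  Σ(broken) = 3792 kJ
Bonds formed (products):
  C-C: 2 × 337 = 674
  C-H: 8 × 422 = 3376
  Σ(formed) = 4050 kJ
ΔH = Σ(broken) − Σ(formed) = 3792 − 4050 = −258 kJ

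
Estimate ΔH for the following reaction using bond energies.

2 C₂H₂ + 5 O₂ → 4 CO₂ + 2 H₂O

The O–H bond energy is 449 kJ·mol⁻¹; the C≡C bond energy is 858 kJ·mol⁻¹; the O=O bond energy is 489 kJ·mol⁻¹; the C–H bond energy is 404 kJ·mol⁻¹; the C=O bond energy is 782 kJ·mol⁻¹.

ΔH ≈ −2275 kJ

Bonds broken (reactants):
  C≡C: 2 × 858 = 1716
  C–H: 4 × 404 = 1616
  O=O: 5 × 489 = 2445
  Σ(broken) = 5777 kJ
Bonds formed (products):
  C=O: 8 × 782 = 6256
  O–H: 4 × 449 = 1796
  Σ(formed) = 8052 kJ
ΔH = Σ(broken) − Σ(formed) = 5777 − 8052 = −2275 kJ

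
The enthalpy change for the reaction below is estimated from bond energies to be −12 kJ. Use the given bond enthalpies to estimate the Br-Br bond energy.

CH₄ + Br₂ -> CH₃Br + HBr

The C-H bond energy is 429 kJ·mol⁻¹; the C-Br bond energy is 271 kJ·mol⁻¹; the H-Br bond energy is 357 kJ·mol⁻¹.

Let D be the Br-Br bond energy.
Σ(broken) = 1×D + 4×429 = 1716 + D
Σ(formed) = 1×271 + 3×429 + 1×357 = 1915
ΔH = Σ(broken) − Σ(formed) = (1716 + D) − (1915) = −199 + D
Setting this equal to −12 kJ gives D = 187 kJ/mol.

D(Br-Br) ≈ 187 kJ/mol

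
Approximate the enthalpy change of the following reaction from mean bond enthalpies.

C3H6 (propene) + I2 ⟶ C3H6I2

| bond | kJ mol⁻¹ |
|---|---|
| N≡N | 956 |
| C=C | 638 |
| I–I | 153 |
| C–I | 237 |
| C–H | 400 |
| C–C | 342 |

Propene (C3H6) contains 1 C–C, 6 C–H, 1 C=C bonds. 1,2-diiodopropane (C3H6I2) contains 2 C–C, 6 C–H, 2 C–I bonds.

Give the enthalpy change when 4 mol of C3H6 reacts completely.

ΔH = −100 kJ

Bonds broken (reactants):
  C–C: 1 × 342 = 342
  C–H: 6 × 400 = 2400
  C=C: 1 × 638 = 638
  I–I: 1 × 153 = 153
  Σ(broken) = 3533 kJ
Bonds formed (products):
  C–C: 2 × 342 = 684
  C–H: 6 × 400 = 2400
  C–I: 2 × 237 = 474
  Σ(formed) = 3558 kJ
ΔH = Σ(broken) − Σ(formed) = 3533 − 3558 = −25 kJ
For 4× the reaction as written: 4 × (−25) = −100 kJ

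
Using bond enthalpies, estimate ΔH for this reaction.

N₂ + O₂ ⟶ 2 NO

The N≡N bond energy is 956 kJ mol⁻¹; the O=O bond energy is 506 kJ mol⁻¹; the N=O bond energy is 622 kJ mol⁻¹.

ΔH ≈ +218 kJ

Bonds broken (reactants):
  N≡N: 1 × 956 = 956
  O=O: 1 × 506 = 506
  Σ(broken) = 1462 kJ
Bonds formed (products):
  N=O: 2 × 622 = 1244
  Σ(formed) = 1244 kJ
ΔH = Σ(broken) − Σ(formed) = 1462 − 1244 = +218 kJ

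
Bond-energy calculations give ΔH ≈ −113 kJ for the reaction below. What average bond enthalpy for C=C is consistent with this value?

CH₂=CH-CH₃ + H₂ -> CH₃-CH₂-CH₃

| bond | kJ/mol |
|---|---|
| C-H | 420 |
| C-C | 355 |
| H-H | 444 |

D(C=C) ≈ 638 kJ/mol

Let D be the C=C bond energy.
Σ(broken) = 1×355 + 6×420 + 1×D + 1×444 = 3319 + D
Σ(formed) = 2×355 + 8×420 = 4070
ΔH = Σ(broken) − Σ(formed) = (3319 + D) − (4070) = −751 + D
Setting this equal to −113 kJ gives D = 638 kJ/mol.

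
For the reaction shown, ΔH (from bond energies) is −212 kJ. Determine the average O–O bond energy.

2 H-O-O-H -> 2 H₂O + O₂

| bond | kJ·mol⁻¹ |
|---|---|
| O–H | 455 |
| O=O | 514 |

Let D be the O–O bond energy.
Σ(broken) = 4×455 + 2×D = 1820 + 2D
Σ(formed) = 4×455 + 1×514 = 2334
ΔH = Σ(broken) − Σ(formed) = (1820 + 2D) − (2334) = −514 + 2D
Setting this equal to −212 kJ gives 2D = 302, so D = 151 kJ/mol.

D(O–O) ≈ 151 kJ/mol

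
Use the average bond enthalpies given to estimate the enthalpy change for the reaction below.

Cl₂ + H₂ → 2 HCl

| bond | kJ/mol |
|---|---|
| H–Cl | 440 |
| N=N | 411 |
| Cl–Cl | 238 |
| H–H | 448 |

ΔH ≈ −194 kJ

Bonds broken (reactants):
  Cl–Cl: 1 × 238 = 238
  H–H: 1 × 448 = 448
  Σ(broken) = 686 kJ
Bonds formed (products):
  H–Cl: 2 × 440 = 880
  Σ(formed) = 880 kJ
ΔH = Σ(broken) − Σ(formed) = 686 − 880 = −194 kJ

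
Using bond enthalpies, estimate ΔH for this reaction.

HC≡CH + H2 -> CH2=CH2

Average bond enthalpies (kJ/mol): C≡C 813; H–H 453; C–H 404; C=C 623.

ΔH ≈ −165 kJ

Bonds broken (reactants):
  C≡C: 1 × 813 = 813
  C–H: 2 × 404 = 808
  H–H: 1 × 453 = 453
  Σ(broken) = 2074 kJ
Bonds formed (products):
  C–H: 4 × 404 = 1616
  C=C: 1 × 623 = 623
  Σ(formed) = 2239 kJ
ΔH = Σ(broken) − Σ(formed) = 2074 − 2239 = −165 kJ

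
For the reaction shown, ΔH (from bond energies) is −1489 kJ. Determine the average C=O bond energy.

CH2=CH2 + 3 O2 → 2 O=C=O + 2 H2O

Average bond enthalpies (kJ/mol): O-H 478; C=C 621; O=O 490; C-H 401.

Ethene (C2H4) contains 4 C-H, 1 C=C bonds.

D(C=O) ≈ 818 kJ/mol

Let D be the C=O bond energy.
Σ(broken) = 4×401 + 1×621 + 3×490 = 3695
Σ(formed) = 4×D + 4×478 = 1912 + 4D
ΔH = Σ(broken) − Σ(formed) = (3695) − (1912 + 4D) = +1783 − 4D
Setting this equal to −1489 kJ gives 4D = 3272, so D = 818 kJ/mol.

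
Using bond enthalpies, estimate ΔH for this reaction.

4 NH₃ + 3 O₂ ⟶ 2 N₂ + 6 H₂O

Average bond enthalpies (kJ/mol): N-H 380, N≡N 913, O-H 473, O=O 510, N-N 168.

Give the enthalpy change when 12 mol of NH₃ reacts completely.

Bonds broken (reactants):
  N-H: 12 × 380 = 4560
  O=O: 3 × 510 = 1530
  Σ(broken) = 6090 kJ
Bonds formed (products):
  N≡N: 2 × 913 = 1826
  O-H: 12 × 473 = 5676
  Σ(formed) = 7502 kJ
ΔH = Σ(broken) − Σ(formed) = 6090 − 7502 = −1412 kJ
For 3× the reaction as written: 3 × (−1412) = −4236 kJ

ΔH = −4236 kJ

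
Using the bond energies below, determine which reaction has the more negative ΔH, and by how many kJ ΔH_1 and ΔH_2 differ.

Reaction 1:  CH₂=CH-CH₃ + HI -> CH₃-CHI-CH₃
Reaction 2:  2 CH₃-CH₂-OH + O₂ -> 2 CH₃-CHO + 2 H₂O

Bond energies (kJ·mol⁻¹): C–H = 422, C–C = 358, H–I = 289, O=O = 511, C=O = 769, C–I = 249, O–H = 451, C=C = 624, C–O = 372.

Reaction 1:
  Bonds broken (reactants):
    C–C: 1 × 358 = 358
    C–H: 6 × 422 = 2532
    C=C: 1 × 624 = 624
    H–I: 1 × 289 = 289
    Σ(broken) = 3803 kJ
  Bonds formed (products):
    C–C: 2 × 358 = 716
    C–H: 7 × 422 = 2954
    C–I: 1 × 249 = 249
    Σ(formed) = 3919 kJ
  ΔH_1 = 3803 − 3919 = −116 kJ
Reaction 2:
  Bonds broken (reactants):
    C–C: 2 × 358 = 716
    C–H: 10 × 422 = 4220
    C–O: 2 × 372 = 744
    O–H: 2 × 451 = 902
    O=O: 1 × 511 = 511
    Σ(broken) = 7093 kJ
  Bonds formed (products):
    C–C: 2 × 358 = 716
    C–H: 8 × 422 = 3376
    C=O: 2 × 769 = 1538
    O–H: 4 × 451 = 1804
    Σ(formed) = 7434 kJ
  ΔH_2 = 7093 − 7434 = −341 kJ
ΔH_1 − ΔH_2 = +225 kJ, so reaction 2 has the more negative ΔH; |ΔH_1 − ΔH_2| = 225 kJ.

Reaction 2, by 225 kJ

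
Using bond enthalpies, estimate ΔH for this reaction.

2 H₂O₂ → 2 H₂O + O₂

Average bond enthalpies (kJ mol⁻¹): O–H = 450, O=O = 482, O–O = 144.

ΔH ≈ −194 kJ

Bonds broken (reactants):
  O–H: 4 × 450 = 1800
  O–O: 2 × 144 = 288
  Σ(broken) = 2088 kJ
Bonds formed (products):
  O–H: 4 × 450 = 1800
  O=O: 1 × 482 = 482
  Σ(formed) = 2282 kJ
ΔH = Σ(broken) − Σ(formed) = 2088 − 2282 = −194 kJ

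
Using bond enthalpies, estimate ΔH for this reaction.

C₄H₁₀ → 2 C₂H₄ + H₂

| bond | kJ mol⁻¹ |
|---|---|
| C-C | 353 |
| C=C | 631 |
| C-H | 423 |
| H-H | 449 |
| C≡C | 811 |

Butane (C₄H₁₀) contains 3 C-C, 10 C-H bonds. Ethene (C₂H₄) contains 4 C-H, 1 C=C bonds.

Bonds broken (reactants):
  C-C: 3 × 353 = 1059
  C-H: 10 × 423 = 4230
  Σ(broken) = 5289 kJ
Bonds formed (products):
  C-H: 8 × 423 = 3384
  C=C: 2 × 631 = 1262
  H-H: 1 × 449 = 449
  Σ(formed) = 5095 kJ
ΔH = Σ(broken) − Σ(formed) = 5289 − 5095 = +194 kJ

ΔH ≈ +194 kJ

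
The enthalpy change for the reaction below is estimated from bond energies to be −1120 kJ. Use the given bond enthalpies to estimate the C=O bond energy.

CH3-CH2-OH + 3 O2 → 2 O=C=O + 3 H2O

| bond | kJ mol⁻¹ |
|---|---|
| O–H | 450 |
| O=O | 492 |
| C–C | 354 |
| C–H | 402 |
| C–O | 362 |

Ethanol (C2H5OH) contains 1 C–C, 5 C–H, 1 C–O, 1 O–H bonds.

Let D be the C=O bond energy.
Σ(broken) = 1×354 + 5×402 + 1×362 + 1×450 + 3×492 = 4652
Σ(formed) = 4×D + 6×450 = 2700 + 4D
ΔH = Σ(broken) − Σ(formed) = (4652) − (2700 + 4D) = +1952 − 4D
Setting this equal to −1120 kJ gives 4D = 3072, so D = 768 kJ/mol.

D(C=O) ≈ 768 kJ/mol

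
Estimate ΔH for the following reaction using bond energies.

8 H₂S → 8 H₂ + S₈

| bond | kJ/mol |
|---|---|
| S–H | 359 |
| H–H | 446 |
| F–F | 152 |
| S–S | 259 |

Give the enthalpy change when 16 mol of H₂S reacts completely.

ΔH = +208 kJ

Bonds broken (reactants):
  S–H: 16 × 359 = 5744
  Σ(broken) = 5744 kJ
Bonds formed (products):
  H–H: 8 × 446 = 3568
  S–S: 8 × 259 = 2072
  Σ(formed) = 5640 kJ
ΔH = Σ(broken) − Σ(formed) = 5744 − 5640 = +104 kJ
For 2× the reaction as written: 2 × (+104) = +208 kJ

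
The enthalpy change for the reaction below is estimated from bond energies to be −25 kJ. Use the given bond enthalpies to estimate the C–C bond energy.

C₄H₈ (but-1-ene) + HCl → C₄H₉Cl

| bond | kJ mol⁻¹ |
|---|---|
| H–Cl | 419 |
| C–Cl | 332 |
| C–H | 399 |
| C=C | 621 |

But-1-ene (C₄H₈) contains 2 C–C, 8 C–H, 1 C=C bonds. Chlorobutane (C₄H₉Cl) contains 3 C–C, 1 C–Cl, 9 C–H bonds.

D(C–C) ≈ 334 kJ/mol

Let D be the C–C bond energy.
Σ(broken) = 2×D + 8×399 + 1×621 + 1×419 = 4232 + 2D
Σ(formed) = 3×D + 1×332 + 9×399 = 3923 + 3D
ΔH = Σ(broken) − Σ(formed) = (4232 + 2D) − (3923 + 3D) = +309 − D
Setting this equal to −25 kJ gives D = 334 kJ/mol.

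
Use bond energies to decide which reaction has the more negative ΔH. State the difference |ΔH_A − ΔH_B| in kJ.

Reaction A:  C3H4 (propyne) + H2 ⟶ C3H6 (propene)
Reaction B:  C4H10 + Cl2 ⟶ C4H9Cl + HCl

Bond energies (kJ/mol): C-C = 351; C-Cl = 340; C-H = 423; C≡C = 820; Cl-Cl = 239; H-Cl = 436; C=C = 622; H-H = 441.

Reaction A:
  Bonds broken (reactants):
    C≡C: 1 × 820 = 820
    C-C: 1 × 351 = 351
    C-H: 4 × 423 = 1692
    H-H: 1 × 441 = 441
    Σ(broken) = 3304 kJ
  Bonds formed (products):
    C-C: 1 × 351 = 351
    C-H: 6 × 423 = 2538
    C=C: 1 × 622 = 622
    Σ(formed) = 3511 kJ
  ΔH_A = 3304 − 3511 = −207 kJ
Reaction B:
  Bonds broken (reactants):
    C-C: 3 × 351 = 1053
    C-H: 10 × 423 = 4230
    Cl-Cl: 1 × 239 = 239
    Σ(broken) = 5522 kJ
  Bonds formed (products):
    C-C: 3 × 351 = 1053
    C-Cl: 1 × 340 = 340
    C-H: 9 × 423 = 3807
    H-Cl: 1 × 436 = 436
    Σ(formed) = 5636 kJ
  ΔH_B = 5522 − 5636 = −114 kJ
ΔH_A − ΔH_B = −93 kJ, so reaction A has the more negative ΔH; |ΔH_A − ΔH_B| = 93 kJ.

Reaction A, by 93 kJ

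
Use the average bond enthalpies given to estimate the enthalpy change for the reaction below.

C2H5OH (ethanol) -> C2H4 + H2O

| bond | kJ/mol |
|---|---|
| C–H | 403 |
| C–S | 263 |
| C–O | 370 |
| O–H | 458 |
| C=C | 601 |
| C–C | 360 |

ΔH ≈ +74 kJ

Bonds broken (reactants):
  C–C: 1 × 360 = 360
  C–H: 5 × 403 = 2015
  C–O: 1 × 370 = 370
  O–H: 1 × 458 = 458
  Σ(broken) = 3203 kJ
Bonds formed (products):
  C–H: 4 × 403 = 1612
  C=C: 1 × 601 = 601
  O–H: 2 × 458 = 916
  Σ(formed) = 3129 kJ
ΔH = Σ(broken) − Σ(formed) = 3203 − 3129 = +74 kJ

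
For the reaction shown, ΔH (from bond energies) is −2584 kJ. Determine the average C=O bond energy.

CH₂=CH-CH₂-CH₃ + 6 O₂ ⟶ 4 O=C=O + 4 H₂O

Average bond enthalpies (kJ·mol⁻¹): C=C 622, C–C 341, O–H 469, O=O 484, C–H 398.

Let D be the C=O bond energy.
Σ(broken) = 2×341 + 8×398 + 1×622 + 6×484 = 7392
Σ(formed) = 8×D + 8×469 = 3752 + 8D
ΔH = Σ(broken) − Σ(formed) = (7392) − (3752 + 8D) = +3640 − 8D
Setting this equal to −2584 kJ gives 8D = 6224, so D = 778 kJ/mol.

D(C=O) ≈ 778 kJ/mol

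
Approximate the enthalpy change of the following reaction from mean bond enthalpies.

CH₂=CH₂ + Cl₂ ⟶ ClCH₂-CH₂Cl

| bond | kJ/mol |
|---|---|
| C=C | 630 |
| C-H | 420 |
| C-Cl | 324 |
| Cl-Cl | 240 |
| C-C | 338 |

ΔH ≈ −116 kJ

Bonds broken (reactants):
  C-H: 4 × 420 = 1680
  C=C: 1 × 630 = 630
  Cl-Cl: 1 × 240 = 240
  Σ(broken) = 2550 kJ
Bonds formed (products):
  C-C: 1 × 338 = 338
  C-Cl: 2 × 324 = 648
  C-H: 4 × 420 = 1680
  Σ(formed) = 2666 kJ
ΔH = Σ(broken) − Σ(formed) = 2550 − 2666 = −116 kJ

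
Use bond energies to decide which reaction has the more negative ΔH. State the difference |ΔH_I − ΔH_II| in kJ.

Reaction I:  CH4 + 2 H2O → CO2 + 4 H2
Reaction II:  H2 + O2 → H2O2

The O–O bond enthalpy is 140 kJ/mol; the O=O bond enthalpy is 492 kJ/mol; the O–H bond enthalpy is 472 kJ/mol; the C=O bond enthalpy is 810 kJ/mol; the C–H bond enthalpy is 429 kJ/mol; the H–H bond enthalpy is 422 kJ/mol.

Reaction II, by 466 kJ

Reaction I:
  Bonds broken (reactants):
    C–H: 4 × 429 = 1716
    O–H: 4 × 472 = 1888
    Σ(broken) = 3604 kJ
  Bonds formed (products):
    C=O: 2 × 810 = 1620
    H–H: 4 × 422 = 1688
    Σ(formed) = 3308 kJ
  ΔH_I = 3604 − 3308 = +296 kJ
Reaction II:
  Bonds broken (reactants):
    H–H: 1 × 422 = 422
    O=O: 1 × 492 = 492
    Σ(broken) = 914 kJ
  Bonds formed (products):
    O–H: 2 × 472 = 944
    O–O: 1 × 140 = 140
    Σ(formed) = 1084 kJ
  ΔH_II = 914 − 1084 = −170 kJ
ΔH_I − ΔH_II = +466 kJ, so reaction II has the more negative ΔH; |ΔH_I − ΔH_II| = 466 kJ.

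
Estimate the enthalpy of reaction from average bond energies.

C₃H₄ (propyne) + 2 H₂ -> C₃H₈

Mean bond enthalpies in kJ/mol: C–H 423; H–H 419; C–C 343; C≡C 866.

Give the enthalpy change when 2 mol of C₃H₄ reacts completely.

Bonds broken (reactants):
  C≡C: 1 × 866 = 866
  C–C: 1 × 343 = 343
  C–H: 4 × 423 = 1692
  H–H: 2 × 419 = 838
  Σ(broken) = 3739 kJ
Bonds formed (products):
  C–C: 2 × 343 = 686
  C–H: 8 × 423 = 3384
  Σ(formed) = 4070 kJ
ΔH = Σ(broken) − Σ(formed) = 3739 − 4070 = −331 kJ
For 2× the reaction as written: 2 × (−331) = −662 kJ

ΔH = −662 kJ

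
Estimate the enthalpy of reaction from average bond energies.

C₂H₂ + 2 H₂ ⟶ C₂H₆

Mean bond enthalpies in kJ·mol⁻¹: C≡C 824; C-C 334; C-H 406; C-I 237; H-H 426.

ΔH ≈ −282 kJ

Bonds broken (reactants):
  C≡C: 1 × 824 = 824
  C-H: 2 × 406 = 812
  H-H: 2 × 426 = 852
  Σ(broken) = 2488 kJ
Bonds formed (products):
  C-C: 1 × 334 = 334
  C-H: 6 × 406 = 2436
  Σ(formed) = 2770 kJ
ΔH = Σ(broken) − Σ(formed) = 2488 − 2770 = −282 kJ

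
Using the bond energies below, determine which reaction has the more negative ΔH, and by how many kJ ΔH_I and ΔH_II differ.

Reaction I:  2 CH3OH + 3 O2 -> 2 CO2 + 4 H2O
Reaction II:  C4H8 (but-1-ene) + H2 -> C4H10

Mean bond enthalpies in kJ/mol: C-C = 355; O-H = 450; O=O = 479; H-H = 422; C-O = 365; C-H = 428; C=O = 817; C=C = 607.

Reaction I:
  Bonds broken (reactants):
    C-H: 6 × 428 = 2568
    C-O: 2 × 365 = 730
    O-H: 2 × 450 = 900
    O=O: 3 × 479 = 1437
    Σ(broken) = 5635 kJ
  Bonds formed (products):
    C=O: 4 × 817 = 3268
    O-H: 8 × 450 = 3600
    Σ(formed) = 6868 kJ
  ΔH_I = 5635 − 6868 = −1233 kJ
Reaction II:
  Bonds broken (reactants):
    C-C: 2 × 355 = 710
    C-H: 8 × 428 = 3424
    C=C: 1 × 607 = 607
    H-H: 1 × 422 = 422
    Σ(broken) = 5163 kJ
  Bonds formed (products):
    C-C: 3 × 355 = 1065
    C-H: 10 × 428 = 4280
    Σ(formed) = 5345 kJ
  ΔH_II = 5163 − 5345 = −182 kJ
ΔH_I − ΔH_II = −1051 kJ, so reaction I has the more negative ΔH; |ΔH_I − ΔH_II| = 1051 kJ.

Reaction I, by 1051 kJ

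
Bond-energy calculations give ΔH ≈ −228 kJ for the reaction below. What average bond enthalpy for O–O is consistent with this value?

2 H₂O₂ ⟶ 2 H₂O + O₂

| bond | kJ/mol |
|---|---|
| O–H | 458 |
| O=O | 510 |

Let D be the O–O bond energy.
Σ(broken) = 4×458 + 2×D = 1832 + 2D
Σ(formed) = 4×458 + 1×510 = 2342
ΔH = Σ(broken) − Σ(formed) = (1832 + 2D) − (2342) = −510 + 2D
Setting this equal to −228 kJ gives 2D = 282, so D = 141 kJ/mol.

D(O–O) ≈ 141 kJ/mol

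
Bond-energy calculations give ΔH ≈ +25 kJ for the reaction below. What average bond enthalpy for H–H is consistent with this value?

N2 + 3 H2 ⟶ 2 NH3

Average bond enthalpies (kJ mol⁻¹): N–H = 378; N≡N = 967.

Let D be the H–H bond energy.
Σ(broken) = 3×D + 1×967 = 967 + 3D
Σ(formed) = 6×378 = 2268
ΔH = Σ(broken) − Σ(formed) = (967 + 3D) − (2268) = −1301 + 3D
Setting this equal to +25 kJ gives 3D = 1326, so D = 442 kJ/mol.

D(H–H) ≈ 442 kJ/mol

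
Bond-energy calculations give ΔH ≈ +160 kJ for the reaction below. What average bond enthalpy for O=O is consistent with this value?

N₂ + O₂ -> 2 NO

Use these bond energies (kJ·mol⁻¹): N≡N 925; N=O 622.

D(O=O) ≈ 479 kJ/mol

Let D be the O=O bond energy.
Σ(broken) = 1×925 + 1×D = 925 + D
Σ(formed) = 2×622 = 1244
ΔH = Σ(broken) − Σ(formed) = (925 + D) − (1244) = −319 + D
Setting this equal to +160 kJ gives D = 479 kJ/mol.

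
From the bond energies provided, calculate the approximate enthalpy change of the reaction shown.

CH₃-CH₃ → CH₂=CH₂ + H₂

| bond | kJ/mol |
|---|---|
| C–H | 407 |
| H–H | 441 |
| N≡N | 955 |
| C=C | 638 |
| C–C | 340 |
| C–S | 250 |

Bonds broken (reactants):
  C–C: 1 × 340 = 340
  C–H: 6 × 407 = 2442
  Σ(broken) = 2782 kJ
Bonds formed (products):
  C–H: 4 × 407 = 1628
  C=C: 1 × 638 = 638
  H–H: 1 × 441 = 441
  Σ(formed) = 2707 kJ
ΔH = Σ(broken) − Σ(formed) = 2782 − 2707 = +75 kJ

ΔH ≈ +75 kJ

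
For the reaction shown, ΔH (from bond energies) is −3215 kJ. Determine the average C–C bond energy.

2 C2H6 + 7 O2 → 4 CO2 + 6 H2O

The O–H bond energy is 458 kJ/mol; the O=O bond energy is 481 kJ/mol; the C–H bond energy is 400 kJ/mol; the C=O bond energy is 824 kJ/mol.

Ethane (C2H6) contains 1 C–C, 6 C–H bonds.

D(C–C) ≈ 353 kJ/mol

Let D be the C–C bond energy.
Σ(broken) = 2×D + 12×400 + 7×481 = 8167 + 2D
Σ(formed) = 8×824 + 12×458 = 12088
ΔH = Σ(broken) − Σ(formed) = (8167 + 2D) − (12088) = −3921 + 2D
Setting this equal to −3215 kJ gives 2D = 706, so D = 353 kJ/mol.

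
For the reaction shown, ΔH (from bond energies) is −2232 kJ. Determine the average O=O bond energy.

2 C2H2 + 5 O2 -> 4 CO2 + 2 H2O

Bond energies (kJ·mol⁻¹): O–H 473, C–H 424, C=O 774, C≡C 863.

D(O=O) ≈ 486 kJ/mol

Let D be the O=O bond energy.
Σ(broken) = 2×863 + 4×424 + 5×D = 3422 + 5D
Σ(formed) = 8×774 + 4×473 = 8084
ΔH = Σ(broken) − Σ(formed) = (3422 + 5D) − (8084) = −4662 + 5D
Setting this equal to −2232 kJ gives 5D = 2430, so D = 486 kJ/mol.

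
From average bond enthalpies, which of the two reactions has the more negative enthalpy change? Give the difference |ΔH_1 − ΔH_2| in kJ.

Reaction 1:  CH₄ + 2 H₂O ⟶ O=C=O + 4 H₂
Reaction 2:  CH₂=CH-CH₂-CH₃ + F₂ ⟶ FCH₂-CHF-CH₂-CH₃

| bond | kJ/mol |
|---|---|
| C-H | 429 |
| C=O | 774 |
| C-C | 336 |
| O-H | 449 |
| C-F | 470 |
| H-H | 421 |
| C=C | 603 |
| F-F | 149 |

Reaction 1:
  Bonds broken (reactants):
    C-H: 4 × 429 = 1716
    O-H: 4 × 449 = 1796
    Σ(broken) = 3512 kJ
  Bonds formed (products):
    C=O: 2 × 774 = 1548
    H-H: 4 × 421 = 1684
    Σ(formed) = 3232 kJ
  ΔH_1 = 3512 − 3232 = +280 kJ
Reaction 2:
  Bonds broken (reactants):
    C-C: 2 × 336 = 672
    C-H: 8 × 429 = 3432
    C=C: 1 × 603 = 603
    F-F: 1 × 149 = 149
    Σ(broken) = 4856 kJ
  Bonds formed (products):
    C-C: 3 × 336 = 1008
    C-F: 2 × 470 = 940
    C-H: 8 × 429 = 3432
    Σ(formed) = 5380 kJ
  ΔH_2 = 4856 − 5380 = −524 kJ
ΔH_1 − ΔH_2 = +804 kJ, so reaction 2 has the more negative ΔH; |ΔH_1 − ΔH_2| = 804 kJ.

Reaction 2, by 804 kJ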